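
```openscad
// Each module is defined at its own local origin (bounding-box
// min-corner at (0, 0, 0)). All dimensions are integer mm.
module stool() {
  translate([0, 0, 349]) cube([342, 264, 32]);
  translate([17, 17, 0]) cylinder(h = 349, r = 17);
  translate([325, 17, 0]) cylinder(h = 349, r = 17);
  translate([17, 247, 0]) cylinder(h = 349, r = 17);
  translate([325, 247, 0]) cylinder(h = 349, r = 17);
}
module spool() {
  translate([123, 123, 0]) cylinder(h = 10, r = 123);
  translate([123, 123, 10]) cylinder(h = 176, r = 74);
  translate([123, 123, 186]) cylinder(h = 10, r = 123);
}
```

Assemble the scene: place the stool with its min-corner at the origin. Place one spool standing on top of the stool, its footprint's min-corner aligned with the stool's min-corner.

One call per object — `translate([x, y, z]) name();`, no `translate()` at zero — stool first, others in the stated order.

stool();
translate([0, 0, 381]) spool();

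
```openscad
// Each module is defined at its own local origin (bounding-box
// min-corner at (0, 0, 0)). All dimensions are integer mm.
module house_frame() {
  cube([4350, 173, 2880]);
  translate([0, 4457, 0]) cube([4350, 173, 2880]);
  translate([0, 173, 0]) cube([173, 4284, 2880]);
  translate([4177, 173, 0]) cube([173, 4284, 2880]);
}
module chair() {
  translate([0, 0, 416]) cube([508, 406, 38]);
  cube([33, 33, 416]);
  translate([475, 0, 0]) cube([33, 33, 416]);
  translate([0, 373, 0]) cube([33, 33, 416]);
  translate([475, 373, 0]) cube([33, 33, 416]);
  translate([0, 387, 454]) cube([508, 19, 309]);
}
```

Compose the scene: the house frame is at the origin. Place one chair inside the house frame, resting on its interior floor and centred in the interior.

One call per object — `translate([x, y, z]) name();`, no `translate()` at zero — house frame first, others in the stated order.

house_frame();
translate([1921, 2112, 0]) chair();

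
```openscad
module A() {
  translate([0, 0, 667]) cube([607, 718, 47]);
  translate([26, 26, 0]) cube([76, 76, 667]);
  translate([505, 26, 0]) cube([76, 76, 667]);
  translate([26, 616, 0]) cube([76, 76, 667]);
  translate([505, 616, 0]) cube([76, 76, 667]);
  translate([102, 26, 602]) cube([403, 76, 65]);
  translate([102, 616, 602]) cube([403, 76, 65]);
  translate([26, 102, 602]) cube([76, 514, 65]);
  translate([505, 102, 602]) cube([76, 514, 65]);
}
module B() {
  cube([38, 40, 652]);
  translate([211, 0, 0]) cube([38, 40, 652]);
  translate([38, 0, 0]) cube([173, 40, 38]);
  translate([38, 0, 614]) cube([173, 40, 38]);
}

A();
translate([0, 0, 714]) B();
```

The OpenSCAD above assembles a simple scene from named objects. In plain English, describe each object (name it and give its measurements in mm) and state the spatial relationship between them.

A is a rectangular dining table. The top is 607×718×47 mm with its upper surface at z = 714 mm. It stands on four 76×76 mm square legs, each inset 26 mm from the nearest pair of top edges, running from the floor to the underside of the top. Four apron rails, 76 mm thick and 65 mm tall, run between adjacent legs with their top edges flush with the underside of the top and their outer faces flush with the legs' outer faces.

B is a rectangular picture frame lying in the x–z plane (depth along y). The opening is 173 mm wide (x) by 576 mm tall (z), surrounded by a border 38 mm wide on all four sides. The frame is 40 mm deep and is made of two full-height vertical stiles with two horizontal rails fitted between them.

The picture frame is on top of the table.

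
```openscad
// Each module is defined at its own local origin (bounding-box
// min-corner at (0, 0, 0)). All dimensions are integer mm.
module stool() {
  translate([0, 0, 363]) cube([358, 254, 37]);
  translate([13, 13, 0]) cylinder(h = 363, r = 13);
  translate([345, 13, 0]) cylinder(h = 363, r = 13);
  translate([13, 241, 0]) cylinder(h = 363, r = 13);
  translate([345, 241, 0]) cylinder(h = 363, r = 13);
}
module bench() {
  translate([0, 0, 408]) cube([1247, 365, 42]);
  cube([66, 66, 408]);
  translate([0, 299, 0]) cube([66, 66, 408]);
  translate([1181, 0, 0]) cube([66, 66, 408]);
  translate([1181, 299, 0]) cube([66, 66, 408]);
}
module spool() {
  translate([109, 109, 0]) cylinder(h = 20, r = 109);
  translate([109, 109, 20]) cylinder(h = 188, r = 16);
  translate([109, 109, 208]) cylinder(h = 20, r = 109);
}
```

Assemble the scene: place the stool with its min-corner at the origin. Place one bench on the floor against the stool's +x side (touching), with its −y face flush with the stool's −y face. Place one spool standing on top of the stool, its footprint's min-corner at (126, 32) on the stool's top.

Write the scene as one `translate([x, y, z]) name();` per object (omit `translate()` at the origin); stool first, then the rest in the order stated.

stool();
translate([358, 0, 0]) bench();
translate([126, 32, 400]) spool();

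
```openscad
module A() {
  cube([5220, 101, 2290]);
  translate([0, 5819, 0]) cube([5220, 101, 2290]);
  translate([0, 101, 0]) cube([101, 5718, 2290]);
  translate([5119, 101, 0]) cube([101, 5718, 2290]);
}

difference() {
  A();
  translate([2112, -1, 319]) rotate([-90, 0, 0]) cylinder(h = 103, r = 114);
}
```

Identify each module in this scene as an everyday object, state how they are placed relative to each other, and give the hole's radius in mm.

A is a house frame. The house frame has a circular hole through its front wall. The hole's radius is 114 mm.

The subtracted cylinder has r = 114 mm.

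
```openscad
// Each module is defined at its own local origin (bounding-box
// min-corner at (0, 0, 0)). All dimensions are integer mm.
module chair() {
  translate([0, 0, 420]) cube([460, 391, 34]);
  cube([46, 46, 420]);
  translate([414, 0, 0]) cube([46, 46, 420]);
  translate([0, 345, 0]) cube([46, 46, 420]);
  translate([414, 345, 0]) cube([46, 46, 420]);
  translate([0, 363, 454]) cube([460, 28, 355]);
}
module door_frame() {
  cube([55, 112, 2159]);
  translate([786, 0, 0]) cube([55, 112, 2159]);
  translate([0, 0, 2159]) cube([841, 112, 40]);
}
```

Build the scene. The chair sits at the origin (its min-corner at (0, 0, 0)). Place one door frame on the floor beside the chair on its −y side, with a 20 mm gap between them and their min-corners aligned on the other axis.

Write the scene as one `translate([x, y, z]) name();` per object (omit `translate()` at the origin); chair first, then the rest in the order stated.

chair();
translate([0, -132, 0]) door_frame();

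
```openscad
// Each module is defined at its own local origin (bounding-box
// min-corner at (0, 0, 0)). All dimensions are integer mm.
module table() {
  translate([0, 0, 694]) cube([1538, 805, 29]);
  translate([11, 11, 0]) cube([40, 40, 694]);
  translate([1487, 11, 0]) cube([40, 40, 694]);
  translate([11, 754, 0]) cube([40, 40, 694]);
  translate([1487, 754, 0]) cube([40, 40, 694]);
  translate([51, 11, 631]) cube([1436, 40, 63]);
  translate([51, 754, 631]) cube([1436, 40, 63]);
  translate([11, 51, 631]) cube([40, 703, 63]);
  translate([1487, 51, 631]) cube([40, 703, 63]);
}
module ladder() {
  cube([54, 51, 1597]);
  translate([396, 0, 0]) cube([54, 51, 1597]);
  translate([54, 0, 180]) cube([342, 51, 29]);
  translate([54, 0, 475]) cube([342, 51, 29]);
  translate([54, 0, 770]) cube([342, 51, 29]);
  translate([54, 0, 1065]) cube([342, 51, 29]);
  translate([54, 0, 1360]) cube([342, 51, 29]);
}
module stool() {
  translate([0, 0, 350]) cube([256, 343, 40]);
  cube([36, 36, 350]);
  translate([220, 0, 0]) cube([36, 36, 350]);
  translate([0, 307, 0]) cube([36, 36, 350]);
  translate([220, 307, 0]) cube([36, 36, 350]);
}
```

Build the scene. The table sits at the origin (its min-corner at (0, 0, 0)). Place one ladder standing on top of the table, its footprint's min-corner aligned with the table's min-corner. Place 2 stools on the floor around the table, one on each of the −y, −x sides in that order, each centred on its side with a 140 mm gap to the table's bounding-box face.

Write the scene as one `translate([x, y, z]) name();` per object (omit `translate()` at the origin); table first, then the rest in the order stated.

table();
translate([0, 0, 723]) ladder();
translate([641, -483, 0]) stool();
translate([-396, 231, 0]) stool();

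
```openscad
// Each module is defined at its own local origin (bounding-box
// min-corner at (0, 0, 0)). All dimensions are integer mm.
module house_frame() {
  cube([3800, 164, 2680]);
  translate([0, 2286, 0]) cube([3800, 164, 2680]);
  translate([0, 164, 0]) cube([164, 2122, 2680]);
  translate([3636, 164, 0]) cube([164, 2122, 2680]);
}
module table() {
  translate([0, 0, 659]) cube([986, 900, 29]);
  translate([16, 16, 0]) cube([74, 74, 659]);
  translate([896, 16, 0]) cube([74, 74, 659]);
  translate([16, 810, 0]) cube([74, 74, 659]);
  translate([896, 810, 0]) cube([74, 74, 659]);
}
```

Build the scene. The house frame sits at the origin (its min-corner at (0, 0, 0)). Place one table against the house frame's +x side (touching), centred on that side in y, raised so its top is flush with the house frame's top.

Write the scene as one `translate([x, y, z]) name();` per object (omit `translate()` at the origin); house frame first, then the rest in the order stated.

house_frame();
translate([3800, 775, 1992]) table();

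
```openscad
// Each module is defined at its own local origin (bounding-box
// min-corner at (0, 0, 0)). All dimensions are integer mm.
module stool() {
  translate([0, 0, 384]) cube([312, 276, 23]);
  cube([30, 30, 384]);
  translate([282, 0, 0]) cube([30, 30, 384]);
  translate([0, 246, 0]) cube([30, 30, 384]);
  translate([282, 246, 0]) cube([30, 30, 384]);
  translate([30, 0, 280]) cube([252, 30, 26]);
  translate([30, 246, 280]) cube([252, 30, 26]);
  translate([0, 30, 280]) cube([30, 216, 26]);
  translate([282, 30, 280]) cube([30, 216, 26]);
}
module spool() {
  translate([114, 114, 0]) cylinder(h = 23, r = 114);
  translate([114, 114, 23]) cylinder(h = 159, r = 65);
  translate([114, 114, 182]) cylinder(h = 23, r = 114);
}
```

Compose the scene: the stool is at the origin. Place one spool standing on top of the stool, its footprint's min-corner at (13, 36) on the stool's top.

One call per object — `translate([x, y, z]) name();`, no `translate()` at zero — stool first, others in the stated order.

stool();
translate([13, 36, 407]) spool();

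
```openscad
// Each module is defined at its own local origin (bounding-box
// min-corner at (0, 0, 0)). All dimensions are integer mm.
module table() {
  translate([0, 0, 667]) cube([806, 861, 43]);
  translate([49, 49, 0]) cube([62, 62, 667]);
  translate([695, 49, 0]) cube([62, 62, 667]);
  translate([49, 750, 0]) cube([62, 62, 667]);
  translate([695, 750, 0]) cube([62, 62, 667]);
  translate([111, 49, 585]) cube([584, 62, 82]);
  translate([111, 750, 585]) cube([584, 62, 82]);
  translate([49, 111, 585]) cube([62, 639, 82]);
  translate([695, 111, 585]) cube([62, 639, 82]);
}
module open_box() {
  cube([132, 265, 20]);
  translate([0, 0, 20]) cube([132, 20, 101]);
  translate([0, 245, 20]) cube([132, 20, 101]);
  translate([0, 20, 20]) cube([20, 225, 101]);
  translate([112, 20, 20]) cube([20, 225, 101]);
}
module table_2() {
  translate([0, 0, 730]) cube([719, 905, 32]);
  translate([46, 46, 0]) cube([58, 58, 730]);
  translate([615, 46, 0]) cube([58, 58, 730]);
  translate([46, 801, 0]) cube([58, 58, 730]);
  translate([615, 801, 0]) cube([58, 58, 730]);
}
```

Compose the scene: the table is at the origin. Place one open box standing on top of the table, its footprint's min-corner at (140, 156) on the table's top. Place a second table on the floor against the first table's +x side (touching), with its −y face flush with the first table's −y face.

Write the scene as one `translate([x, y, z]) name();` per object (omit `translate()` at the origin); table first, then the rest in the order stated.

table();
translate([140, 156, 710]) open_box();
translate([806, 0, 0]) table_2();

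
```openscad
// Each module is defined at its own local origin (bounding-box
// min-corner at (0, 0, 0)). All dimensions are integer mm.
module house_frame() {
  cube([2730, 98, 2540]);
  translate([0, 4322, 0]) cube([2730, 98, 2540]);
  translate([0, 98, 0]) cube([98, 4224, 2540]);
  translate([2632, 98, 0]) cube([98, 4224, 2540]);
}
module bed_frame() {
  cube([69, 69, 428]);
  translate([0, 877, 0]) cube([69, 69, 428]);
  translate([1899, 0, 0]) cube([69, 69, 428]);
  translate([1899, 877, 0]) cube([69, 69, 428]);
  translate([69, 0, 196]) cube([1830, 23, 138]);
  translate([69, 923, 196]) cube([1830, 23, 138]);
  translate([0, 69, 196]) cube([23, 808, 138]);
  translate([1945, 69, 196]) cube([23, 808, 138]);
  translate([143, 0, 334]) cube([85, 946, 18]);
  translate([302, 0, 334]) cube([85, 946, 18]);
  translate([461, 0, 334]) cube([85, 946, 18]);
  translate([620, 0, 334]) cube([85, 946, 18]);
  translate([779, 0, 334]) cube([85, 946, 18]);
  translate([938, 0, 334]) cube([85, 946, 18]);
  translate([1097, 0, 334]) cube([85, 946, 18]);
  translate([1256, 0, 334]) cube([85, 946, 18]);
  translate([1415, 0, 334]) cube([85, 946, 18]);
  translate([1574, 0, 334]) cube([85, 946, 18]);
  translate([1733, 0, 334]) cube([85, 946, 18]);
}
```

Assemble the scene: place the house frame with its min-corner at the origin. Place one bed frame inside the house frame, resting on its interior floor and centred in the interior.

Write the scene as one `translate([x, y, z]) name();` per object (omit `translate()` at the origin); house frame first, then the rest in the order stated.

house_frame();
translate([381, 1737, 0]) bed_frame();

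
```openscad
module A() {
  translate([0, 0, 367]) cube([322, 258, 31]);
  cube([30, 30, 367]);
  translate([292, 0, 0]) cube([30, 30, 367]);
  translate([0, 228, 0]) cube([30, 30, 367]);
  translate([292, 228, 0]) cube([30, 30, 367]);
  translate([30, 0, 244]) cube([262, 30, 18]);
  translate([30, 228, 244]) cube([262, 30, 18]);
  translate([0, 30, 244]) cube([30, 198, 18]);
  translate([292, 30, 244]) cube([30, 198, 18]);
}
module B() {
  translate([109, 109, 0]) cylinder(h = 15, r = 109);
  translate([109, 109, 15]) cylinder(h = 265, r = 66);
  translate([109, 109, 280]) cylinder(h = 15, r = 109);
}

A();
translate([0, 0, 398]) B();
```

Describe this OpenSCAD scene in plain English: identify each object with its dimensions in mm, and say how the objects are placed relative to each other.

A is a four-legged stool. The seat is 322×258 mm, 31 mm thick, top at z = 398 mm. It stands on four square legs, each 30×30 mm in cross-section, from z = 0 to the seat underside, each flush with a corner of the seat. Four stretchers, 30 mm wide and 18 mm tall, connect adjacent legs with their undersides at z = 244 mm, each running between the inner faces of the legs it joins and aligned with the legs' outer faces on the other axis.

B is a spool: two coaxial disc flanges of radius 109 mm and thickness 15 mm, joined by a core cylinder of radius 66 mm and height 265 mm. The lower flange rests on z = 0 and the three cylinders share a vertical axis.

The spool is on top of the stool.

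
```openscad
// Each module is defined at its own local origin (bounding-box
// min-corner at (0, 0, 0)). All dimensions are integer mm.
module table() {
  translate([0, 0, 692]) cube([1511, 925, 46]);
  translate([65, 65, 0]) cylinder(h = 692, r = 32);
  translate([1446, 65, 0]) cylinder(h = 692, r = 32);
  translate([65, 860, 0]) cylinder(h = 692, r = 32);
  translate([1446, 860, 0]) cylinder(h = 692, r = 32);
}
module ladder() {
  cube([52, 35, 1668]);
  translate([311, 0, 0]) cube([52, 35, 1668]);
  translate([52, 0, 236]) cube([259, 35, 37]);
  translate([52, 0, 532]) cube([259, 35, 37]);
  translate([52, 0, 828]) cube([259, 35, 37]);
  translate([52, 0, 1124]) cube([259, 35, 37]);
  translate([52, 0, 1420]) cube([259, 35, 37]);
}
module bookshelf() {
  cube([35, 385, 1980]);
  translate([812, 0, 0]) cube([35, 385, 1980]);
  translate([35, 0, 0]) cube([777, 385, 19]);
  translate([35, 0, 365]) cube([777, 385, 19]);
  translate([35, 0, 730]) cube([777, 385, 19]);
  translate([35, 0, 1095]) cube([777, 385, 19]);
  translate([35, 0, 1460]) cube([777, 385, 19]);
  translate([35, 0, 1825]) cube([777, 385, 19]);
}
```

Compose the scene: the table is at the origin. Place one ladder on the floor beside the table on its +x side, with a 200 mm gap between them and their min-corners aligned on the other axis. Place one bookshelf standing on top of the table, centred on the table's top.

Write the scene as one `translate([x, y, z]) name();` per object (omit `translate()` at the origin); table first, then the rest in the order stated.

table();
translate([1711, 0, 0]) ladder();
translate([332, 270, 738]) bookshelf();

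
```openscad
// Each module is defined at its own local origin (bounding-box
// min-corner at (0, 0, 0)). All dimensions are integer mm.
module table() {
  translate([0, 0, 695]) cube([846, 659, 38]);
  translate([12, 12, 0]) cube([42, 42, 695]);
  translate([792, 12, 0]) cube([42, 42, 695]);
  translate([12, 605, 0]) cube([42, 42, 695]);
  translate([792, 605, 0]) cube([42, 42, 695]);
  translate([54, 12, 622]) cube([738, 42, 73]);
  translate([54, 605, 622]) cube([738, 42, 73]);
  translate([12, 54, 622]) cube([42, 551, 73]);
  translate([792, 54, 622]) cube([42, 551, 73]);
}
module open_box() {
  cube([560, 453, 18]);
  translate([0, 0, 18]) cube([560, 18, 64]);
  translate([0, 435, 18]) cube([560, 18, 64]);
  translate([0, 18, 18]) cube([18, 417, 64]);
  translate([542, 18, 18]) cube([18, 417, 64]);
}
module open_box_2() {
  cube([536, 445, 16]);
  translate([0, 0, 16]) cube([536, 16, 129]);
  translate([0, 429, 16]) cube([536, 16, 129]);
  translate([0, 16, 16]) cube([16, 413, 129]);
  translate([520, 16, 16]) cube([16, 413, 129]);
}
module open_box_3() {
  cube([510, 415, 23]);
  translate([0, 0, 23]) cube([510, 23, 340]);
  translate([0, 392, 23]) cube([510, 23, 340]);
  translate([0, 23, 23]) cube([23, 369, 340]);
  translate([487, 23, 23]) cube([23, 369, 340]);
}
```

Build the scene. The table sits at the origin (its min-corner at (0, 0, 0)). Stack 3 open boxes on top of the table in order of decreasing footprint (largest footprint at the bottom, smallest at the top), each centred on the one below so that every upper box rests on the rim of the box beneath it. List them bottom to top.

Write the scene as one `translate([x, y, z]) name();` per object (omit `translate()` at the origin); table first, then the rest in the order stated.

table();
translate([143, 103, 733]) open_box();
translate([155, 107, 815]) open_box_2();
translate([168, 122, 960]) open_box_3();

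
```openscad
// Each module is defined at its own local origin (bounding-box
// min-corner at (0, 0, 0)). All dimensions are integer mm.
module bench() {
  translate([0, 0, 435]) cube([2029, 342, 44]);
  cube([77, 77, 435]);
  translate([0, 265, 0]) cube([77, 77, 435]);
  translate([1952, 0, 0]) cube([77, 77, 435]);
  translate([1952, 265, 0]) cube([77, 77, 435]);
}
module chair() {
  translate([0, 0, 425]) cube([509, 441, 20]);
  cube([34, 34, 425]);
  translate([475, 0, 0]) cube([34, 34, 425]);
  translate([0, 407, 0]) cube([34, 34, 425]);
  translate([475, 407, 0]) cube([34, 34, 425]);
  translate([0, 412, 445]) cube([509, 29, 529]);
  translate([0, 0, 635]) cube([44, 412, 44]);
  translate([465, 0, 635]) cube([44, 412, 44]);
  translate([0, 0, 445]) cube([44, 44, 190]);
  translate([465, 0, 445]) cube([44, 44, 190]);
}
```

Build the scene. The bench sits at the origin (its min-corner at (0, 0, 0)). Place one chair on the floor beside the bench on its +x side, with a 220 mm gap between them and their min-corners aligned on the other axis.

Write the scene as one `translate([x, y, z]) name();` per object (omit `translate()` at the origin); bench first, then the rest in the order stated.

bench();
translate([2249, 0, 0]) chair();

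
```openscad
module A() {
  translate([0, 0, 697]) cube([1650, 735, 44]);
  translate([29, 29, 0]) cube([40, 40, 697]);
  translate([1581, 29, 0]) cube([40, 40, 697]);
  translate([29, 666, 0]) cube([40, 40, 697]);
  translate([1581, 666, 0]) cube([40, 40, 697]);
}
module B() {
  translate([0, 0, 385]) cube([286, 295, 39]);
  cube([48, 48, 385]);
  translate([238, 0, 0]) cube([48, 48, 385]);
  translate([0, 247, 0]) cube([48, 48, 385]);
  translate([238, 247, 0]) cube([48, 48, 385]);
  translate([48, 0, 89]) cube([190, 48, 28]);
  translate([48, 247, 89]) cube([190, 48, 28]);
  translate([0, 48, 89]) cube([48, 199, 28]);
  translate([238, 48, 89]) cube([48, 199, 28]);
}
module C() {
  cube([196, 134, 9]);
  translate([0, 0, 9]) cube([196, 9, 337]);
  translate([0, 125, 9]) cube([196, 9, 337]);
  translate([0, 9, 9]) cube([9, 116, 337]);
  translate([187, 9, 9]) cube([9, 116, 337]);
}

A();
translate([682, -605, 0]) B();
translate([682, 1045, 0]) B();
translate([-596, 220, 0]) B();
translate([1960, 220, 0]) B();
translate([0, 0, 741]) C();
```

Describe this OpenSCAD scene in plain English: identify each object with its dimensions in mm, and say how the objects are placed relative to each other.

A is a table: top 1650 mm (x) × 735 mm (y), 44 mm thick, upper face at z = 741 mm, on four 40×40 mm square legs, each inset 29 mm from the nearest pair of top edges, running from z = 0 to the bottom of the top.

B is a simple wooden stool: a rectangular seat 286 mm (x) by 295 mm (y), 39 mm thick, top face at z = 424 mm, on four square legs, each 48×48 mm in cross-section. The legs rest on z = 0, each flush with a corner of the seat. Four stretchers, 48 mm wide and 28 mm tall, connect adjacent legs with their undersides at z = 89 mm, each running between the inner faces of the legs it joins and aligned with the legs' outer faces on the other axis.

C is an open storage box with external size 196×134×346 mm and wall thickness 9 mm (the base is also 9 mm thick). The base covers the whole footprint; the four walls stand on the base, with the y-facing walls full-width and the x-facing walls fitting between their inner faces.

Four stools sit around the table at the −y, +y, −x, +x sides. The open box is on top of the table.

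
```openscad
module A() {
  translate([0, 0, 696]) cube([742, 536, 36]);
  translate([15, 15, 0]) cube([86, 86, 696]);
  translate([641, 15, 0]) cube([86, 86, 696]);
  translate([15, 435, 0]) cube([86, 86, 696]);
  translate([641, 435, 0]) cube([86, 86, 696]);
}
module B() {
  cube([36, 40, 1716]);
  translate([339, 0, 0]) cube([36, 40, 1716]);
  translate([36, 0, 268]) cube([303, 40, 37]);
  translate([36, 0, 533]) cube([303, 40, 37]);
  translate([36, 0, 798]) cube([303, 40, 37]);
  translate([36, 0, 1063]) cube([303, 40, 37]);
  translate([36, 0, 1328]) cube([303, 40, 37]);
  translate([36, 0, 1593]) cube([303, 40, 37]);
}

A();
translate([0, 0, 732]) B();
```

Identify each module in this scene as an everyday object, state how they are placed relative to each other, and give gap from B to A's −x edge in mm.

A is a table. B is a ladder. The ladder is on top of the table. The gap from the ladder to the table's −x edge is 0 mm.

The ladder's min-x is at 0; the table's min-x is 0; gap = 0 mm.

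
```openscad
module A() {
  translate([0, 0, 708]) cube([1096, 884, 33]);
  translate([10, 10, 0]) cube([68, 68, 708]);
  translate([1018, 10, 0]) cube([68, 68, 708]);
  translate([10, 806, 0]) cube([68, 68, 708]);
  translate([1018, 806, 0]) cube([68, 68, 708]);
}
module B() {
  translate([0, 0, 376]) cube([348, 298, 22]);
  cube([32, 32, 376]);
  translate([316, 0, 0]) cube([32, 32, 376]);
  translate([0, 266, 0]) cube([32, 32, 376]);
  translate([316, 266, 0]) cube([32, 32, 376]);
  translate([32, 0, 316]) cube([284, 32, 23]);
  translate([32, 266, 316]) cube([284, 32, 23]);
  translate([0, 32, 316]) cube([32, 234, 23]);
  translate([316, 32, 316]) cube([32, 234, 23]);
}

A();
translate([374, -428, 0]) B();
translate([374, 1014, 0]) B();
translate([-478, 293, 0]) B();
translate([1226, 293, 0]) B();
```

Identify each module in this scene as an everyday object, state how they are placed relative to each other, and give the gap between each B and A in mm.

Each stool's nearest face is 130 mm from the table's bounding box.

A is a table. B is a stool. Four stools sit around the table at the −y, +y, −x, +x sides. The gap between each stool and the table is 130 mm.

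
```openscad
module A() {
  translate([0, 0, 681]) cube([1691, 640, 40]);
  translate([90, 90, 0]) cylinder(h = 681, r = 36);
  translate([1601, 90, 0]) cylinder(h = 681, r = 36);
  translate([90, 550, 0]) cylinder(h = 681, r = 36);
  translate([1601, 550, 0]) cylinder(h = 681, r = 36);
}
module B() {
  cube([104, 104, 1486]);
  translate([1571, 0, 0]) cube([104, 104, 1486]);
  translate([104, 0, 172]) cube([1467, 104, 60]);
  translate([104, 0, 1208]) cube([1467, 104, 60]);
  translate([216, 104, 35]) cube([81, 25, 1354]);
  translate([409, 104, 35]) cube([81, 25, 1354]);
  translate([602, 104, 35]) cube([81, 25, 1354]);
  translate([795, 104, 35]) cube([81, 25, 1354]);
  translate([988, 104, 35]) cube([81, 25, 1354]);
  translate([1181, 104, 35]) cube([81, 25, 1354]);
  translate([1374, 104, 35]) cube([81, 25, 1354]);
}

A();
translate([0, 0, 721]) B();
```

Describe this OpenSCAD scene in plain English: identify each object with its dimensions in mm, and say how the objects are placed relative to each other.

A is a table: top 1691 mm (x) × 640 mm (y), 40 mm thick, upper face at z = 721 mm, on four round legs of 72 mm diameter, each leg's bounding box inset 54 mm from the nearest pair of top edges, running from z = 0 to the bottom of the top.

B is a fence section. Two 104×104 mm posts, 1486 mm tall, stand on the floor with a clear span of 1467 mm between their inner faces. Two horizontal rails of 104×60 mm section span the gap between the posts with their undersides at z = 172 mm and z = 1208 mm, flush with the posts' −y face. 7 pickets, each 81 mm wide, 25 mm thick and 1354 mm tall, are fixed to the +y face of the rails with their bottoms at z = 35 mm, evenly spaced across the span with equal gaps (rounded down to the nearest mm) at the −x end and between each pair — any rounding remainder accumulates at the +x end.

The fence section is on top of the table.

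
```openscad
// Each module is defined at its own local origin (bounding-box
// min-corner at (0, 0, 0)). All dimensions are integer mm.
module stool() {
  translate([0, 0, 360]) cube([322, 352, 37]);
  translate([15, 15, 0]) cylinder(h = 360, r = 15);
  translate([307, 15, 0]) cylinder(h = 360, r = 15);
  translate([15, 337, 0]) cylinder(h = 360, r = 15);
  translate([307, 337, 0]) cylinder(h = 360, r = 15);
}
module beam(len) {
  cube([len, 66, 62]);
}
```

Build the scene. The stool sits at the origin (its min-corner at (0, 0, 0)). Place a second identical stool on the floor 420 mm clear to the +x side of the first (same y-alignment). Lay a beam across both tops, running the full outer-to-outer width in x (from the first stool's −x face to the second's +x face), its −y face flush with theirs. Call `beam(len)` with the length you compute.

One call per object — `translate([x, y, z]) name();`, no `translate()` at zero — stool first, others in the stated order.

stool();
translate([742, 0, 0]) stool();
translate([0, 0, 397]) beam(1064);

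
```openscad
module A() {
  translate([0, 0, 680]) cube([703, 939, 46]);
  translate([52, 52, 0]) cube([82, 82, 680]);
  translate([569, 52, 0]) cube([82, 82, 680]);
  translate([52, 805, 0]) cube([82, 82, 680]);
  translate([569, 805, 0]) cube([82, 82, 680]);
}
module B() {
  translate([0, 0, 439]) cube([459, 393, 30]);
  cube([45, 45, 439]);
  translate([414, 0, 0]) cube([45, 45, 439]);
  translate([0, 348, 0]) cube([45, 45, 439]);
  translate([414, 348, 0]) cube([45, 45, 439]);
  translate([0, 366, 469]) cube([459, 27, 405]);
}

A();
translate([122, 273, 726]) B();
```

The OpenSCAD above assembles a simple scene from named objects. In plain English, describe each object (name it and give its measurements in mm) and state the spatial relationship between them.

A is a table with a 703×939 mm rectangular top, 46 mm thick, top surface at z = 726 mm, supported by four 82×82 mm square legs, each inset 52 mm from the nearest pair of top edges, running from the floor.

B is a chair: 459×393 mm seat, 30 mm thick, top at z = 469 mm, on four 45 mm square corner legs flush with the seat edges. A 27 mm thick backrest slab spans the full seat width, extending 405 mm above the seat top, its back face flush with the seat's +y edge.

The chair is on top of the table, centred.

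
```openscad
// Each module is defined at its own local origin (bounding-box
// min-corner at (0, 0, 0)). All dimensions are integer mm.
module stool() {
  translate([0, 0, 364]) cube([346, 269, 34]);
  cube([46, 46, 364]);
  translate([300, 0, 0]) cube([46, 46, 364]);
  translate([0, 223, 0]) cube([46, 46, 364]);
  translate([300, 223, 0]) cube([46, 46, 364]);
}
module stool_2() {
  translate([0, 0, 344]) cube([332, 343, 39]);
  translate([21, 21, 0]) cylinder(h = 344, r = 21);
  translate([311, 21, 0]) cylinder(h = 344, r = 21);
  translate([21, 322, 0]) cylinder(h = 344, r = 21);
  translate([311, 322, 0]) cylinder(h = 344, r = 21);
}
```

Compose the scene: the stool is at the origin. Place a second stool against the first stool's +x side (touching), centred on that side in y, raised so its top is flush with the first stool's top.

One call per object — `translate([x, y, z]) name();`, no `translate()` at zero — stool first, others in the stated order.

stool();
translate([346, -37, 15]) stool_2();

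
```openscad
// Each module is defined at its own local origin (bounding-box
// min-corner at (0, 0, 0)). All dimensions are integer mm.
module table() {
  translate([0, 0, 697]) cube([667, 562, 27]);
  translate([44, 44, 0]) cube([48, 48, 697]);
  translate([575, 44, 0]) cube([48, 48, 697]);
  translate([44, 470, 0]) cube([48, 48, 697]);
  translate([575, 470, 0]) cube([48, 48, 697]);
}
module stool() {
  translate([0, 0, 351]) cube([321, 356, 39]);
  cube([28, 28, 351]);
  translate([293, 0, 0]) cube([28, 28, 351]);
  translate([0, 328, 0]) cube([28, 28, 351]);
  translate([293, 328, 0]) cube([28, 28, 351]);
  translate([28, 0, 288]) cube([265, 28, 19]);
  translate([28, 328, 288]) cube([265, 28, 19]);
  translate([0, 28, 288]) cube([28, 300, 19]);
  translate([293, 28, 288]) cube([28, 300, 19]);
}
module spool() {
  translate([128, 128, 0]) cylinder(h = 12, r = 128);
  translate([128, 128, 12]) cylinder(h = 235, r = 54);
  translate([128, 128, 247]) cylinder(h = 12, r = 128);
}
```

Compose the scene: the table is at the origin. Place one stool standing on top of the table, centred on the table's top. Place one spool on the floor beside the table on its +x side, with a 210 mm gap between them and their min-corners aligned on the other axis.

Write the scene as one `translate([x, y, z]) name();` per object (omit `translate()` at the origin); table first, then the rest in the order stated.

table();
translate([173, 103, 724]) stool();
translate([877, 0, 0]) spool();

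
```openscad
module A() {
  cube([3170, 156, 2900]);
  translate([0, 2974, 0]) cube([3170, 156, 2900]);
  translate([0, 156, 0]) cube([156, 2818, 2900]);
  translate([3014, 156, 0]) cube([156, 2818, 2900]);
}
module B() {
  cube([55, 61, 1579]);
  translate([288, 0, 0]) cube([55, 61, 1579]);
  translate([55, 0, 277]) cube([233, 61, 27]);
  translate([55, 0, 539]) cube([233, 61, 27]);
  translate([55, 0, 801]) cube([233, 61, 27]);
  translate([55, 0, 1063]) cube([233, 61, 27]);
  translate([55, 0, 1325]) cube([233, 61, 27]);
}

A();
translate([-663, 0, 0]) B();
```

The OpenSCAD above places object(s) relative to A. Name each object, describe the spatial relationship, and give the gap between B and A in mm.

A is a house frame. B is a ladder. The ladder is on the floor beside the house frame on its −x side. The gap between the ladder and the house frame is 320 mm.

The ladder's nearest face is 320 mm from the house frame's −x face.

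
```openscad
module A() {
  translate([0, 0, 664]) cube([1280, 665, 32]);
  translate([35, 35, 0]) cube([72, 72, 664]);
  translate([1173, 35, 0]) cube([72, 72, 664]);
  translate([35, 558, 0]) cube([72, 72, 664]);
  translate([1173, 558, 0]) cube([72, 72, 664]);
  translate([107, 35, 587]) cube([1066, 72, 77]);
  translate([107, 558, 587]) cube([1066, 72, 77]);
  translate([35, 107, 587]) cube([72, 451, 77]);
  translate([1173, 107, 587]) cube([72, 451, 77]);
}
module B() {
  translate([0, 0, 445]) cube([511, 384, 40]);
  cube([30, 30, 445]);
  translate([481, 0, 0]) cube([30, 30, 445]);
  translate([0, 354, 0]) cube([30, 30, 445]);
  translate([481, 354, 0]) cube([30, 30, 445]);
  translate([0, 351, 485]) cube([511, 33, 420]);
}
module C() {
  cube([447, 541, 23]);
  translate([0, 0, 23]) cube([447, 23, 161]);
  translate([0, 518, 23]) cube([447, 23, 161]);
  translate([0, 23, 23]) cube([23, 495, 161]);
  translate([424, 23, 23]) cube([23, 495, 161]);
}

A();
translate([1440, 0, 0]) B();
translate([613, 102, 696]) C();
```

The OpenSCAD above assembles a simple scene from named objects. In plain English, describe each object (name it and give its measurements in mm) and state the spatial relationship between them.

A is a rectangular dining table. The top is 1280×665×32 mm with its upper surface at z = 696 mm. It stands on four 72×72 mm square legs, each inset 35 mm from the nearest pair of top edges, running from the floor to the underside of the top. Four apron rails, 72 mm thick and 77 mm tall, run between adjacent legs with their top edges flush with the underside of the top and their outer faces flush with the legs' outer faces.

B is a chair. The seat is a 511×384×40 mm slab with its top at z = 485 mm, on four 30×30 mm corner legs (flush with the seat edges, standing on z = 0). A flat backrest 33 mm thick, 420 mm tall, spans the full seat width and rises from the seat top along its +y edge, rear face flush with the rear of the seat.

C is an open-topped rectangular box: outside dimensions 447×541×184 mm, with a uniform wall and base thickness of 23 mm. The base is a full 447×541 slab on the floor; four walls sit on top of the base. The front and back walls (the −y and +y sides) span the full width; the two side walls fit between them.

The chair is on the floor beside the table on its +x side. The open box is on top of the table.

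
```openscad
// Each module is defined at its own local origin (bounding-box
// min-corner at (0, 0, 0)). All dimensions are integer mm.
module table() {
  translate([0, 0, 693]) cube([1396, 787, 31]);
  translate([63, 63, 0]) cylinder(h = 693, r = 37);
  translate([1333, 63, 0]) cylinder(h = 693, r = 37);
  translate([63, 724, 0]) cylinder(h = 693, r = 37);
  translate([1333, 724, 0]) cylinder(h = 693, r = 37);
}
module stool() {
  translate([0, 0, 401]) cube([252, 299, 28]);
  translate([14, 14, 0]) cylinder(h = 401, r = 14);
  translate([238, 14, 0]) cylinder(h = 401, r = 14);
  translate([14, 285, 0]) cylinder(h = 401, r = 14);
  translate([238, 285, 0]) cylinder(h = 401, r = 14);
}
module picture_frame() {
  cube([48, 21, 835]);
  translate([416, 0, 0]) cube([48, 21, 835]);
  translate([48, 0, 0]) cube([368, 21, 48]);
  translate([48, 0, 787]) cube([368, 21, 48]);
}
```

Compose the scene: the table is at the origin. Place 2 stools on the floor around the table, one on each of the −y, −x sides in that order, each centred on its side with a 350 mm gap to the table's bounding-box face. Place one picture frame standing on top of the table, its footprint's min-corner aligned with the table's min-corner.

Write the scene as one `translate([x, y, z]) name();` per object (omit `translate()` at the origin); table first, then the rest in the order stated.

table();
translate([572, -649, 0]) stool();
translate([-602, 244, 0]) stool();
translate([0, 0, 724]) picture_frame();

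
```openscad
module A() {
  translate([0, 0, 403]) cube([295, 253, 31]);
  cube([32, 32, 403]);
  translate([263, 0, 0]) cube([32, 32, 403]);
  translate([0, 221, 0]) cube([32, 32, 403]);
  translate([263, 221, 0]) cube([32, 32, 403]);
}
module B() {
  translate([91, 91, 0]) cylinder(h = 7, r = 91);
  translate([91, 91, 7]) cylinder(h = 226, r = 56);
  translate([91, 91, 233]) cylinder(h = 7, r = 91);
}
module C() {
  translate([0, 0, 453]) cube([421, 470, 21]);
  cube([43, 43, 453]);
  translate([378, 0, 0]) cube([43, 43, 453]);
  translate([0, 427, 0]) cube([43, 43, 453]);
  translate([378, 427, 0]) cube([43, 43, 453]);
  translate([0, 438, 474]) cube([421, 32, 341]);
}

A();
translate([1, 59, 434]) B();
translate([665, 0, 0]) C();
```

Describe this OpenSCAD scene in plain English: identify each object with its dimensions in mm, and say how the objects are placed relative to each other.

A is a four-legged stool. The seat is a 295×253×31 mm slab whose top surface is at z = 434 mm; four square legs, each 32×32 mm in cross-section, run from the floor (z = 0) to the underside of the seat, each flush with a corner of the seat.

B is a spool: two coaxial disc flanges of radius 91 mm and thickness 7 mm, joined by a core cylinder of radius 56 mm and height 226 mm. The lower flange rests on z = 0 and the three cylinders share a vertical axis.

C is a chair: 421×470 mm seat, 21 mm thick, top at z = 474 mm, on four 43 mm square corner legs flush with the seat edges. A 32 mm thick backrest slab spans the full seat width, extending 341 mm above the seat top, its back face flush with the seat's +y edge.

The spool is on top of the stool. The chair is on the floor beside the stool on its +x side.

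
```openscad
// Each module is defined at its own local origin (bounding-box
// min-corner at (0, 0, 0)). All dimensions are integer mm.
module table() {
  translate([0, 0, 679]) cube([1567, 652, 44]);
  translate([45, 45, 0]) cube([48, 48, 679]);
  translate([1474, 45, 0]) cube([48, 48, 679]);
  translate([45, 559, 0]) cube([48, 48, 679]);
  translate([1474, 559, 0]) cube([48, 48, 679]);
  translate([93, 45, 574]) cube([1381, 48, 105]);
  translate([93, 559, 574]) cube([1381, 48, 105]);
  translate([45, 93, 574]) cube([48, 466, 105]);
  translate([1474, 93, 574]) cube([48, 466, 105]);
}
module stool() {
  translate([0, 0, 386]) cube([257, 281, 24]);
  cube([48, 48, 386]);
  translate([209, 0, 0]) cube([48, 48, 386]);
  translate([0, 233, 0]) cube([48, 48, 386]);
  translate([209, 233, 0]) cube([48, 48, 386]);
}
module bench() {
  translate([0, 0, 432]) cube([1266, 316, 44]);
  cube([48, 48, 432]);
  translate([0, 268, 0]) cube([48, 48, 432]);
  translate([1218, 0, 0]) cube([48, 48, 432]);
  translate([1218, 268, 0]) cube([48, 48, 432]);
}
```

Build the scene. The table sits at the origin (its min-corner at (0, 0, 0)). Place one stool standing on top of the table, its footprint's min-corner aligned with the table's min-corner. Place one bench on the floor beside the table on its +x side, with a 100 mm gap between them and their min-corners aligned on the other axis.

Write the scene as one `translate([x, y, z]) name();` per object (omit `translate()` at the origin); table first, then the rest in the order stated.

table();
translate([0, 0, 723]) stool();
translate([1667, 0, 0]) bench();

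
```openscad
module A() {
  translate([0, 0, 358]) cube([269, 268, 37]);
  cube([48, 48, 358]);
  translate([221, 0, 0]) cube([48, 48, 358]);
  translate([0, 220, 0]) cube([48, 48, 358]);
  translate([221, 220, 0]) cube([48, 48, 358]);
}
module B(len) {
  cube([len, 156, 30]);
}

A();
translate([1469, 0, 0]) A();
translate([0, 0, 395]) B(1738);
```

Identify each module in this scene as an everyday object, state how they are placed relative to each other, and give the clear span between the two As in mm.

A is a stool. B is a beam. A beam spans the tops of two stools. The clear span between the two stools is 1200 mm.

Second stool starts at x = 1469; first ends at x = 269; clear span = 1469 − 269 = 1200 mm.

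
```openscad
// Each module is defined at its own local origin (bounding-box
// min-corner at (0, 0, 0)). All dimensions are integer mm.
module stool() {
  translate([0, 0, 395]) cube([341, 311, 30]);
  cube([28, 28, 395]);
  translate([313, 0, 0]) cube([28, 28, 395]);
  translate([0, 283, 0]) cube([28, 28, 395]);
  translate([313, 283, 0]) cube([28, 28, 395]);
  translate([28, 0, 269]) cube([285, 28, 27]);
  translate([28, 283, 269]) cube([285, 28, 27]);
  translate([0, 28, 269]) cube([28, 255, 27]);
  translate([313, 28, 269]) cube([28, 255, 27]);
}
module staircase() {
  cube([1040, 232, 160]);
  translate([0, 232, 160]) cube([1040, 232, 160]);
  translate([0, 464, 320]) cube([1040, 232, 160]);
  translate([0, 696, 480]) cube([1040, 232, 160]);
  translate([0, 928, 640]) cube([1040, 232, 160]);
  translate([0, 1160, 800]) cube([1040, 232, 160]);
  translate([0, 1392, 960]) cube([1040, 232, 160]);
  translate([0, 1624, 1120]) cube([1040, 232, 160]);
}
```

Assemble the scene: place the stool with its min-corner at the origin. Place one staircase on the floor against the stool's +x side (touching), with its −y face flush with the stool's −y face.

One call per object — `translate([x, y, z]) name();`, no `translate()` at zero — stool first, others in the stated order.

stool();
translate([341, 0, 0]) staircase();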